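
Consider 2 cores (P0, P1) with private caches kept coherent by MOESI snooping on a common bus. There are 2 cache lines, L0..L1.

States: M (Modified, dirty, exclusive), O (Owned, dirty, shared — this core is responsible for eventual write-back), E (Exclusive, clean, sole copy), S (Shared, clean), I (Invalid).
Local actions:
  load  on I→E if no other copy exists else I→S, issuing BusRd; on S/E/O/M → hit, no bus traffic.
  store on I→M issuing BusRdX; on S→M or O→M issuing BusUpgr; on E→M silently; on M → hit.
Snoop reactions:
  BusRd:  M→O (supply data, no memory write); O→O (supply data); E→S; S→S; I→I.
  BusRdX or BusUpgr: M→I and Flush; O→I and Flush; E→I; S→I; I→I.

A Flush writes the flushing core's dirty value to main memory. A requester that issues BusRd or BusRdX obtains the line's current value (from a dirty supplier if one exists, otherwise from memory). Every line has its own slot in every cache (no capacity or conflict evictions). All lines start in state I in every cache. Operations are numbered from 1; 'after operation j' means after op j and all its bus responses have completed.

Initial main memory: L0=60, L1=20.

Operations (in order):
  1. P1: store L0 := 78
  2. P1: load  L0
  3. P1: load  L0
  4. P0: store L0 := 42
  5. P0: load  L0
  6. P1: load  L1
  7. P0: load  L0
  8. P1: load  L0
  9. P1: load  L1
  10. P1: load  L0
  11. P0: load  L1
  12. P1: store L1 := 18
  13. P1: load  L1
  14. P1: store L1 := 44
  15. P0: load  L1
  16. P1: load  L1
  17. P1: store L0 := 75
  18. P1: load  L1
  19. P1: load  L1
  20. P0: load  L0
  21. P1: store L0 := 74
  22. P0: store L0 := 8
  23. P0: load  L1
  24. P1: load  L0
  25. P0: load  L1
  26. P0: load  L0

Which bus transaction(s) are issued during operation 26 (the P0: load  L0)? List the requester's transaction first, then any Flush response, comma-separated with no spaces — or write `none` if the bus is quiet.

step 1: P1: store L0 := 78  ⟶  IM  (L0)  txn=BusRdX  M[L0]=60
step 2: P1: load  L0  ⟶  IM  (L0)  txn=∅  M[L0]=60
step 3: P1: load  L0  ⟶  IM  (L0)  txn=∅  M[L0]=60
step 4: P0: store L0 := 42  ⟶  MI  (L0)  txn=BusRdX+Flush  M[L0]=78
step 5: P0: load  L0  ⟶  MI  (L0)  txn=∅  M[L0]=78
step 6: P1: load  L1  ⟶  IE  (L1)  txn=BusRd  M[L1]=20
step 7: P0: load  L0  ⟶  MI  (L0)  txn=∅  M[L0]=78
step 8: P1: load  L0  ⟶  OS  (L0)  txn=BusRd  M[L0]=78
step 9: P1: load  L1  ⟶  IE  (L1)  txn=∅  M[L1]=20
step 10: P1: load  L0  ⟶  OS  (L0)  txn=∅  M[L0]=78
step 11: P0: load  L1  ⟶  SS  (L1)  txn=BusRd  M[L1]=20
step 12: P1: store L1 := 18  ⟶  IM  (L1)  txn=BusUpgr  M[L1]=20
step 13: P1: load  L1  ⟶  IM  (L1)  txn=∅  M[L1]=20
step 14: P1: store L1 := 44  ⟶  IM  (L1)  txn=∅  M[L1]=20
step 15: P0: load  L1  ⟶  SO  (L1)  txn=BusRd  M[L1]=20
step 16: P1: load  L1  ⟶  SO  (L1)  txn=∅  M[L1]=20
step 17: P1: store L0 := 75  ⟶  IM  (L0)  txn=BusUpgr+Flush  M[L0]=42
step 18: P1: load  L1  ⟶  SO  (L1)  txn=∅  M[L1]=20
step 19: P1: load  L1  ⟶  SO  (L1)  txn=∅  M[L1]=20
step 20: P0: load  L0  ⟶  SO  (L0)  txn=BusRd  M[L0]=42
step 21: P1: store L0 := 74  ⟶  IM  (L0)  txn=BusUpgr  M[L0]=42
step 22: P0: store L0 := 8  ⟶  MI  (L0)  txn=BusRdX+Flush  M[L0]=74
step 23: P0: load  L1  ⟶  SO  (L1)  txn=∅  M[L1]=20
step 24: P1: load  L0  ⟶  OS  (L0)  txn=BusRd  M[L0]=74
step 25: P0: load  L1  ⟶  SO  (L1)  txn=∅  M[L1]=20
step 26: P0: load  L0  ⟶  OS  (L0)  txn=∅  M[L0]=74

bus = none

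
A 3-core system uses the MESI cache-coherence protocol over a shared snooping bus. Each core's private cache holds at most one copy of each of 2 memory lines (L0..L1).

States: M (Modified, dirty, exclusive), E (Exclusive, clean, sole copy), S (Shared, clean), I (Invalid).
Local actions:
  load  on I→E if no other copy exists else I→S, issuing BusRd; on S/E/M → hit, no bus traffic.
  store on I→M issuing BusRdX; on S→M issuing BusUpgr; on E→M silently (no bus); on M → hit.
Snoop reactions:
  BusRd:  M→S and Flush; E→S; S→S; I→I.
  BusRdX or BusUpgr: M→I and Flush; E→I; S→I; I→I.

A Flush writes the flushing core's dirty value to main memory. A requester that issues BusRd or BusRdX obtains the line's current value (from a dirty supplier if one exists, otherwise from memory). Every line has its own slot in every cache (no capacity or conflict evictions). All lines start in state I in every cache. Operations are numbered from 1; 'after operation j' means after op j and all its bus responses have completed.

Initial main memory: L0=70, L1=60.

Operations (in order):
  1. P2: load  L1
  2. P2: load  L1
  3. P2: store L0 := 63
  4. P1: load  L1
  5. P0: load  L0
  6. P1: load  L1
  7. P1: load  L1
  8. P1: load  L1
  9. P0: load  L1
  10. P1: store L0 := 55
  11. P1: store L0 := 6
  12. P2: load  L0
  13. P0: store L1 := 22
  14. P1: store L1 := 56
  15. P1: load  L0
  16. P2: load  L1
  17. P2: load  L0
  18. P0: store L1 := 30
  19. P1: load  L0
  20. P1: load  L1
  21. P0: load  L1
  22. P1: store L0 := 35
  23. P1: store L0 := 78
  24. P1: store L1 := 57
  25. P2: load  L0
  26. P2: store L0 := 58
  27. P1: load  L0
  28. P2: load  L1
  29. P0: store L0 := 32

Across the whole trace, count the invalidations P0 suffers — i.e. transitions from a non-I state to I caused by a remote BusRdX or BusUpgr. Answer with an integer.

invalidations = 3

1. P2: load  L1  bus=[BusRd]  L1: P0=I P1=I P2=E  mem[L1]=60
2. P2: load  L1  bus=[-]  L1: P0=I P1=I P2=E  mem[L1]=60
3. P2: store L0 := 63  bus=[BusRdX]  L0: P0=I P1=I P2=M  mem[L0]=70
4. P1: load  L1  bus=[BusRd]  L1: P0=I P1=S P2=S  mem[L1]=60
5. P0: load  L0  bus=[BusRd,Flush]  L0: P0=S P1=I P2=S  mem[L0]=63
6. P1: load  L1  bus=[-]  L1: P0=I P1=S P2=S  mem[L1]=60
7. P1: load  L1  bus=[-]  L1: P0=I P1=S P2=S  mem[L1]=60
8. P1: load  L1  bus=[-]  L1: P0=I P1=S P2=S  mem[L1]=60
9. P0: load  L1  bus=[BusRd]  L1: P0=S P1=S P2=S  mem[L1]=60
10. P1: store L0 := 55  bus=[BusRdX]  L0: P0=I P1=M P2=I  mem[L0]=63
11. P1: store L0 := 6  bus=[-]  L0: P0=I P1=M P2=I  mem[L0]=63
12. P2: load  L0  bus=[BusRd,Flush]  L0: P0=I P1=S P2=S  mem[L0]=6
13. P0: store L1 := 22  bus=[BusUpgr]  L1: P0=M P1=I P2=I  mem[L1]=60
14. P1: store L1 := 56  bus=[BusRdX,Flush]  L1: P0=I P1=M P2=I  mem[L1]=22
15. P1: load  L0  bus=[-]  L0: P0=I P1=S P2=S  mem[L0]=6
16. P2: load  L1  bus=[BusRd,Flush]  L1: P0=I P1=S P2=S  mem[L1]=56
17. P2: load  L0  bus=[-]  L0: P0=I P1=S P2=S  mem[L0]=6
18. P0: store L1 := 30  bus=[BusRdX]  L1: P0=M P1=I P2=I  mem[L1]=56
19. P1: load  L0  bus=[-]  L0: P0=I P1=S P2=S  mem[L0]=6
20. P1: load  L1  bus=[BusRd,Flush]  L1: P0=S P1=S P2=I  mem[L1]=30
21. P0: load  L1  bus=[-]  L1: P0=S P1=S P2=I  mem[L1]=30
22. P1: store L0 := 35  bus=[BusUpgr]  L0: P0=I P1=M P2=I  mem[L0]=6
23. P1: store L0 := 78  bus=[-]  L0: P0=I P1=M P2=I  mem[L0]=6
24. P1: store L1 := 57  bus=[BusUpgr]  L1: P0=I P1=M P2=I  mem[L1]=30
25. P2: load  L0  bus=[BusRd,Flush]  L0: P0=I P1=S P2=S  mem[L0]=78
26. P2: store L0 := 58  bus=[BusUpgr]  L0: P0=I P1=I P2=M  mem[L0]=78
27. P1: load  L0  bus=[BusRd,Flush]  L0: P0=I P1=S P2=S  mem[L0]=58
28. P2: load  L1  bus=[BusRd,Flush]  L1: P0=I P1=S P2=S  mem[L1]=57
29. P0: store L0 := 32  bus=[BusRdX]  L0: P0=M P1=I P2=I  mem[L0]=58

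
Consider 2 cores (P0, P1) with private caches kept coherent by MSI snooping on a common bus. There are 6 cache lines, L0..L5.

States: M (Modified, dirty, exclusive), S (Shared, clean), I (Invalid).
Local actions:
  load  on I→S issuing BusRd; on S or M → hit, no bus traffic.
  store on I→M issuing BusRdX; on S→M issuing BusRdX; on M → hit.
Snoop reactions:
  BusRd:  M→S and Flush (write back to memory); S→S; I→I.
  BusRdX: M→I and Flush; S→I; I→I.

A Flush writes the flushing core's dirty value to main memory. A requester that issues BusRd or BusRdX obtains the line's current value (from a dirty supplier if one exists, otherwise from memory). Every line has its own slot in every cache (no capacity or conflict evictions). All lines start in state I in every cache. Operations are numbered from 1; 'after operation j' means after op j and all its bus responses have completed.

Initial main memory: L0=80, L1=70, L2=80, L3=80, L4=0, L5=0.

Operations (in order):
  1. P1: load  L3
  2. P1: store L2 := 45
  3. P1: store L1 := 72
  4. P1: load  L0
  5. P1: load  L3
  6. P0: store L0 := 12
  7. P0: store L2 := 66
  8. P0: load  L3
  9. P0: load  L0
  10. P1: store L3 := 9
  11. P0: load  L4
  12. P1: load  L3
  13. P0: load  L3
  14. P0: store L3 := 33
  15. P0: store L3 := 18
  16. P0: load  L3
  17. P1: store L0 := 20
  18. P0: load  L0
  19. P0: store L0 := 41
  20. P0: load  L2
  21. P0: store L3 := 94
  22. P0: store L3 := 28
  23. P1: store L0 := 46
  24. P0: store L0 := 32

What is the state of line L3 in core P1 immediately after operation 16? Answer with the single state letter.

state = I

[1] P1: load  L3 | P0:I, P1:S(80) | bus: BusRd
[2] P1: store L2 := 45 | P0:I, P1:M(45) | bus: BusRdX
[3] P1: store L1 := 72 | P0:I, P1:M(72) | bus: BusRdX
[4] P1: load  L0 | P0:I, P1:S(80) | bus: BusRd
[5] P1: load  L3 | P0:I, P1:S(80) | bus: none
[6] P0: store L0 := 12 | P0:M(12), P1:I | bus: BusRdX
[7] P0: store L2 := 66 | P0:M(66), P1:I | bus: BusRdX,Flush
[8] P0: load  L3 | P0:S(80), P1:S(80) | bus: BusRd
[9] P0: load  L0 | P0:M(12), P1:I | bus: none
[10] P1: store L3 := 9 | P0:I, P1:M(9) | bus: BusRdX
[11] P0: load  L4 | P0:S(0), P1:I | bus: BusRd
[12] P1: load  L3 | P0:I, P1:M(9) | bus: none
[13] P0: load  L3 | P0:S(9), P1:S(9) | bus: BusRd,Flush
[14] P0: store L3 := 33 | P0:M(33), P1:I | bus: BusRdX
[15] P0: store L3 := 18 | P0:M(18), P1:I | bus: none
[16] P0: load  L3 | P0:M(18), P1:I | bus: none
[17] P1: store L0 := 20 | P0:I, P1:M(20) | bus: BusRdX,Flush
[18] P0: load  L0 | P0:S(20), P1:S(20) | bus: BusRd,Flush
[19] P0: store L0 := 41 | P0:M(41), P1:I | bus: BusRdX
[20] P0: load  L2 | P0:M(66), P1:I | bus: none
[21] P0: store L3 := 94 | P0:M(94), P1:I | bus: none
[22] P0: store L3 := 28 | P0:M(28), P1:I | bus: none
[23] P1: store L0 := 46 | P0:I, P1:M(46) | bus: BusRdX,Flush
[24] P0: store L0 := 32 | P0:M(32), P1:I | bus: BusRdX,Flush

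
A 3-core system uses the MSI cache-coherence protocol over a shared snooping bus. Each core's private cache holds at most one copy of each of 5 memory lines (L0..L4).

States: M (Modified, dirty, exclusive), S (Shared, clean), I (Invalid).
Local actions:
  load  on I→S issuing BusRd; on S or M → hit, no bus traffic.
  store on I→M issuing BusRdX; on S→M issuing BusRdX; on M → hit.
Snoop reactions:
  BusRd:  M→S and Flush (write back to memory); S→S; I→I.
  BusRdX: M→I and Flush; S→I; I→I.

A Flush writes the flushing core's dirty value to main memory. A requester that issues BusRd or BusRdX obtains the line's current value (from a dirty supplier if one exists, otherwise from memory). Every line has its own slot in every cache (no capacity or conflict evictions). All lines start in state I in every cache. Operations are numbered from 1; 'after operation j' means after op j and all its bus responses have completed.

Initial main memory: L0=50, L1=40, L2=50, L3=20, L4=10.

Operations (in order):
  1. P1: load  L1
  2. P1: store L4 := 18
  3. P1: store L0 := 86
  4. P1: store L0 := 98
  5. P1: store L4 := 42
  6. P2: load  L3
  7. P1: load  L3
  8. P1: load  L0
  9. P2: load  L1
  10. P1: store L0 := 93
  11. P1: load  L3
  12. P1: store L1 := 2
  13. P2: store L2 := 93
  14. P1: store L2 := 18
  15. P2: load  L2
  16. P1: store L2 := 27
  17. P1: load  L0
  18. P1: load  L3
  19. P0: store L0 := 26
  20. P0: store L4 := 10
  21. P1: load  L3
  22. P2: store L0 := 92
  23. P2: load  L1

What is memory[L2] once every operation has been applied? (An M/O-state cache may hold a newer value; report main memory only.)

memory[L2] = 18

[1] P1: load  L1 | P0:I, P1:S(40), P2:I | bus: BusRd
[2] P1: store L4 := 18 | P0:I, P1:M(18), P2:I | bus: BusRdX
[3] P1: store L0 := 86 | P0:I, P1:M(86), P2:I | bus: BusRdX
[4] P1: store L0 := 98 | P0:I, P1:M(98), P2:I | bus: none
[5] P1: store L4 := 42 | P0:I, P1:M(42), P2:I | bus: none
[6] P2: load  L3 | P0:I, P1:I, P2:S(20) | bus: BusRd
[7] P1: load  L3 | P0:I, P1:S(20), P2:S(20) | bus: BusRd
[8] P1: load  L0 | P0:I, P1:M(98), P2:I | bus: none
[9] P2: load  L1 | P0:I, P1:S(40), P2:S(40) | bus: BusRd
[10] P1: store L0 := 93 | P0:I, P1:M(93), P2:I | bus: none
[11] P1: load  L3 | P0:I, P1:S(20), P2:S(20) | bus: none
[12] P1: store L1 := 2 | P0:I, P1:M(2), P2:I | bus: BusRdX
[13] P2: store L2 := 93 | P0:I, P1:I, P2:M(93) | bus: BusRdX
[14] P1: store L2 := 18 | P0:I, P1:M(18), P2:I | bus: BusRdX,Flush
[15] P2: load  L2 | P0:I, P1:S(18), P2:S(18) | bus: BusRd,Flush
[16] P1: store L2 := 27 | P0:I, P1:M(27), P2:I | bus: BusRdX
[17] P1: load  L0 | P0:I, P1:M(93), P2:I | bus: none
[18] P1: load  L3 | P0:I, P1:S(20), P2:S(20) | bus: none
[19] P0: store L0 := 26 | P0:M(26), P1:I, P2:I | bus: BusRdX,Flush
[20] P0: store L4 := 10 | P0:M(10), P1:I, P2:I | bus: BusRdX,Flush
[21] P1: load  L3 | P0:I, P1:S(20), P2:S(20) | bus: none
[22] P2: store L0 := 92 | P0:I, P1:I, P2:M(92) | bus: BusRdX,Flush
[23] P2: load  L1 | P0:I, P1:S(2), P2:S(2) | bus: BusRd,Flush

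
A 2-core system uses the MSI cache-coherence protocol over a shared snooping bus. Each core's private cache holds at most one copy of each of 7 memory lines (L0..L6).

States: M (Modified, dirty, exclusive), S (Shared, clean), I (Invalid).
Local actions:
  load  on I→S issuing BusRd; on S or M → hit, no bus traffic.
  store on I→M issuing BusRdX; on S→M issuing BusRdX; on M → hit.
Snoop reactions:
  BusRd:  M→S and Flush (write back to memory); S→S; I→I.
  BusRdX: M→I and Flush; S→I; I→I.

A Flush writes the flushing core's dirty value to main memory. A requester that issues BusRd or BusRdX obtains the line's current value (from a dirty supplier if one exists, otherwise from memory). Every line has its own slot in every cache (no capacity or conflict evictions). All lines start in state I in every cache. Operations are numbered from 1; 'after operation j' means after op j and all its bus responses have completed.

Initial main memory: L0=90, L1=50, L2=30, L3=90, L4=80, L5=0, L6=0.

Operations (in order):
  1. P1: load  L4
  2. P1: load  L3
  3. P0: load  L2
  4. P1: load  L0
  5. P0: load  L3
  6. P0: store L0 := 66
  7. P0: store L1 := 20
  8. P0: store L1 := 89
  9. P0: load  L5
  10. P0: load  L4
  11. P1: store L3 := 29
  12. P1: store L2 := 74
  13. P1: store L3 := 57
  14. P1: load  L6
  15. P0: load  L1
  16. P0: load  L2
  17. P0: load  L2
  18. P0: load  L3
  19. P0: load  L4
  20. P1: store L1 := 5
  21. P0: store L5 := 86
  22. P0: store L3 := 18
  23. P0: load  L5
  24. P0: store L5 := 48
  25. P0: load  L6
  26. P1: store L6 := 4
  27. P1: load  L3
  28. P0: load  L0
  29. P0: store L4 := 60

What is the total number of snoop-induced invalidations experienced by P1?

invalidations = 3

step 1: P1: load  L4  ⟶  IS  (L4)  txn=BusRd  M[L4]=80
step 2: P1: load  L3  ⟶  IS  (L3)  txn=BusRd  M[L3]=90
step 3: P0: load  L2  ⟶  SI  (L2)  txn=BusRd  M[L2]=30
step 4: P1: load  L0  ⟶  IS  (L0)  txn=BusRd  M[L0]=90
step 5: P0: load  L3  ⟶  SS  (L3)  txn=BusRd  M[L3]=90
step 6: P0: store L0 := 66  ⟶  MI  (L0)  txn=BusRdX  M[L0]=90
step 7: P0: store L1 := 20  ⟶  MI  (L1)  txn=BusRdX  M[L1]=50
step 8: P0: store L1 := 89  ⟶  MI  (L1)  txn=∅  M[L1]=50
step 9: P0: load  L5  ⟶  SI  (L5)  txn=BusRd  M[L5]=0
step 10: P0: load  L4  ⟶  SS  (L4)  txn=BusRd  M[L4]=80
step 11: P1: store L3 := 29  ⟶  IM  (L3)  txn=BusRdX  M[L3]=90
step 12: P1: store L2 := 74  ⟶  IM  (L2)  txn=BusRdX  M[L2]=30
step 13: P1: store L3 := 57  ⟶  IM  (L3)  txn=∅  M[L3]=90
step 14: P1: load  L6  ⟶  IS  (L6)  txn=BusRd  M[L6]=0
step 15: P0: load  L1  ⟶  MI  (L1)  txn=∅  M[L1]=50
step 16: P0: load  L2  ⟶  SS  (L2)  txn=BusRd+Flush  M[L2]=74
step 17: P0: load  L2  ⟶  SS  (L2)  txn=∅  M[L2]=74
step 18: P0: load  L3  ⟶  SS  (L3)  txn=BusRd+Flush  M[L3]=57
step 19: P0: load  L4  ⟶  SS  (L4)  txn=∅  M[L4]=80
step 20: P1: store L1 := 5  ⟶  IM  (L1)  txn=BusRdX+Flush  M[L1]=89
step 21: P0: store L5 := 86  ⟶  MI  (L5)  txn=BusRdX  M[L5]=0
step 22: P0: store L3 := 18  ⟶  MI  (L3)  txn=BusRdX  M[L3]=57
step 23: P0: load  L5  ⟶  MI  (L5)  txn=∅  M[L5]=0
step 24: P0: store L5 := 48  ⟶  MI  (L5)  txn=∅  M[L5]=0
step 25: P0: load  L6  ⟶  SS  (L6)  txn=BusRd  M[L6]=0
step 26: P1: store L6 := 4  ⟶  IM  (L6)  txn=BusRdX  M[L6]=0
step 27: P1: load  L3  ⟶  SS  (L3)  txn=BusRd+Flush  M[L3]=18
step 28: P0: load  L0  ⟶  MI  (L0)  txn=∅  M[L0]=90
step 29: P0: store L4 := 60  ⟶  MI  (L4)  txn=BusRdX  M[L4]=80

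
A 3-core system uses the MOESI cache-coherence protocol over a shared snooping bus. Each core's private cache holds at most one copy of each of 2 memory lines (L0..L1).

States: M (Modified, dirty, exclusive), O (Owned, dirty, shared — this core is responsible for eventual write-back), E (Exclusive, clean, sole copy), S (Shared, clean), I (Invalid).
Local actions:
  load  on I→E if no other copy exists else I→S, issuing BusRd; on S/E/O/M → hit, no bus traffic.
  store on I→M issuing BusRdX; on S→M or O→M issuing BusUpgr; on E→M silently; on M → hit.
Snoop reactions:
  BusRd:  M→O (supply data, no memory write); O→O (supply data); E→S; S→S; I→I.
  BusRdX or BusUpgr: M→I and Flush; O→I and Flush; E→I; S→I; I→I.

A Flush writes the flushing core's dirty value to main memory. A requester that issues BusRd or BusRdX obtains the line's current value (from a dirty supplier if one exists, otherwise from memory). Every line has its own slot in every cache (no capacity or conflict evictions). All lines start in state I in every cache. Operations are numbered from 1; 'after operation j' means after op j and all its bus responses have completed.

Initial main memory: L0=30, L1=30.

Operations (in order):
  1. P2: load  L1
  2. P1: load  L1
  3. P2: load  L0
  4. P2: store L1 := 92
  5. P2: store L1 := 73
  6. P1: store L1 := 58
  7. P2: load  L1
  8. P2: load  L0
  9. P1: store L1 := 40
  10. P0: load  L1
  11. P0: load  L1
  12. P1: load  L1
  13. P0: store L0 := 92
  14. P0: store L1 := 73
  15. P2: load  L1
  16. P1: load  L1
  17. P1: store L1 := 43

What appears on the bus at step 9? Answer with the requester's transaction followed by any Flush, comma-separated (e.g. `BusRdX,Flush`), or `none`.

step 1: P2: load  L1  ⟶  IIE  (L1)  txn=BusRd  M[L1]=30
step 2: P1: load  L1  ⟶  ISS  (L1)  txn=BusRd  M[L1]=30
step 3: P2: load  L0  ⟶  IIE  (L0)  txn=BusRd  M[L0]=30
step 4: P2: store L1 := 92  ⟶  IIM  (L1)  txn=BusUpgr  M[L1]=30
step 5: P2: store L1 := 73  ⟶  IIM  (L1)  txn=∅  M[L1]=30
step 6: P1: store L1 := 58  ⟶  IMI  (L1)  txn=BusRdX+Flush  M[L1]=73
step 7: P2: load  L1  ⟶  IOS  (L1)  txn=BusRd  M[L1]=73
step 8: P2: load  L0  ⟶  IIE  (L0)  txn=∅  M[L0]=30
step 9: P1: store L1 := 40  ⟶  IMI  (L1)  txn=BusUpgr  M[L1]=73
step 10: P0: load  L1  ⟶  SOI  (L1)  txn=BusRd  M[L1]=73
step 11: P0: load  L1  ⟶  SOI  (L1)  txn=∅  M[L1]=73
step 12: P1: load  L1  ⟶  SOI  (L1)  txn=∅  M[L1]=73
step 13: P0: store L0 := 92  ⟶  MII  (L0)  txn=BusRdX  M[L0]=30
step 14: P0: store L1 := 73  ⟶  MII  (L1)  txn=BusUpgr+Flush  M[L1]=40
step 15: P2: load  L1  ⟶  OIS  (L1)  txn=BusRd  M[L1]=40
step 16: P1: load  L1  ⟶  OSS  (L1)  txn=BusRd  M[L1]=40
step 17: P1: store L1 := 43  ⟶  IMI  (L1)  txn=BusUpgr+Flush  M[L1]=73

bus = BusUpgr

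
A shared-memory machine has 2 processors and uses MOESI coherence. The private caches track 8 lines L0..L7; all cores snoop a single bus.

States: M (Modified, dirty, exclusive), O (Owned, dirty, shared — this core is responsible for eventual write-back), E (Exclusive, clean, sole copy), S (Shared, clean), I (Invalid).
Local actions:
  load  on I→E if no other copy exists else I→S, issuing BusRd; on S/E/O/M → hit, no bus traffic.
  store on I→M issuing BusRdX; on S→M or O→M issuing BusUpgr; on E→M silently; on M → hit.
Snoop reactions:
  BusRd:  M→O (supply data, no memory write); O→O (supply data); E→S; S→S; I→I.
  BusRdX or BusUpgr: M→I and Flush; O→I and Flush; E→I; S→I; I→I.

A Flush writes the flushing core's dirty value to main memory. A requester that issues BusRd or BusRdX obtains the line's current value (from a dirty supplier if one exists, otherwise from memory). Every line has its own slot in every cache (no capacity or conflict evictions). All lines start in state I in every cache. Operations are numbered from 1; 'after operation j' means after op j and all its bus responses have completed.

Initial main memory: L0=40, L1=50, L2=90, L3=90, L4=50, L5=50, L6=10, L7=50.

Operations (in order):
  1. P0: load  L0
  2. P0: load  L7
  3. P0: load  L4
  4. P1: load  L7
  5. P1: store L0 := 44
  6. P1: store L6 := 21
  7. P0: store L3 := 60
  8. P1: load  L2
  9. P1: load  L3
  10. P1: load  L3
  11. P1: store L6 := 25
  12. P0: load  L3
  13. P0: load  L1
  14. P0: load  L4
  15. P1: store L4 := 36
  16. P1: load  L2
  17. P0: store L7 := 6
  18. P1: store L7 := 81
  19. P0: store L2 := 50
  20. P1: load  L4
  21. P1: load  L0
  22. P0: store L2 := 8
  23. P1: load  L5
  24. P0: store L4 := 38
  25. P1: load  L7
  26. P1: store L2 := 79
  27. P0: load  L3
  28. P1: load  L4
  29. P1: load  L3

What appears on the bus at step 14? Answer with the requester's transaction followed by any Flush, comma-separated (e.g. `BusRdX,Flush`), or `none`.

step 1: P0: load  L0  ⟶  EI  (L0)  txn=BusRd  M[L0]=40
step 2: P0: load  L7  ⟶  EI  (L7)  txn=BusRd  M[L7]=50
step 3: P0: load  L4  ⟶  EI  (L4)  txn=BusRd  M[L4]=50
step 4: P1: load  L7  ⟶  SS  (L7)  txn=BusRd  M[L7]=50
step 5: P1: store L0 := 44  ⟶  IM  (L0)  txn=BusRdX  M[L0]=40
step 6: P1: store L6 := 21  ⟶  IM  (L6)  txn=BusRdX  M[L6]=10
step 7: P0: store L3 := 60  ⟶  MI  (L3)  txn=BusRdX  M[L3]=90
step 8: P1: load  L2  ⟶  IE  (L2)  txn=BusRd  M[L2]=90
step 9: P1: load  L3  ⟶  OS  (L3)  txn=BusRd  M[L3]=90
step 10: P1: load  L3  ⟶  OS  (L3)  txn=∅  M[L3]=90
step 11: P1: store L6 := 25  ⟶  IM  (L6)  txn=∅  M[L6]=10
step 12: P0: load  L3  ⟶  OS  (L3)  txn=∅  M[L3]=90
step 13: P0: load  L1  ⟶  EI  (L1)  txn=BusRd  M[L1]=50
step 14: P0: load  L4  ⟶  EI  (L4)  txn=∅  M[L4]=50
step 15: P1: store L4 := 36  ⟶  IM  (L4)  txn=BusRdX  M[L4]=50
step 16: P1: load  L2  ⟶  IE  (L2)  txn=∅  M[L2]=90
step 17: P0: store L7 := 6  ⟶  MI  (L7)  txn=BusUpgr  M[L7]=50
step 18: P1: store L7 := 81  ⟶  IM  (L7)  txn=BusRdX+Flush  M[L7]=6
step 19: P0: store L2 := 50  ⟶  MI  (L2)  txn=BusRdX  M[L2]=90
step 20: P1: load  L4  ⟶  IM  (L4)  txn=∅  M[L4]=50
step 21: P1: load  L0  ⟶  IM  (L0)  txn=∅  M[L0]=40
step 22: P0: store L2 := 8  ⟶  MI  (L2)  txn=∅  M[L2]=90
step 23: P1: load  L5  ⟶  IE  (L5)  txn=BusRd  M[L5]=50
step 24: P0: store L4 := 38  ⟶  MI  (L4)  txn=BusRdX+Flush  M[L4]=36
step 25: P1: load  L7  ⟶  IM  (L7)  txn=∅  M[L7]=6
step 26: P1: store L2 := 79  ⟶  IM  (L2)  txn=BusRdX+Flush  M[L2]=8
step 27: P0: load  L3  ⟶  OS  (L3)  txn=∅  M[L3]=90
step 28: P1: load  L4  ⟶  OS  (L4)  txn=BusRd  M[L4]=36
step 29: P1: load  L3  ⟶  OS  (L3)  txn=∅  M[L3]=90

bus = none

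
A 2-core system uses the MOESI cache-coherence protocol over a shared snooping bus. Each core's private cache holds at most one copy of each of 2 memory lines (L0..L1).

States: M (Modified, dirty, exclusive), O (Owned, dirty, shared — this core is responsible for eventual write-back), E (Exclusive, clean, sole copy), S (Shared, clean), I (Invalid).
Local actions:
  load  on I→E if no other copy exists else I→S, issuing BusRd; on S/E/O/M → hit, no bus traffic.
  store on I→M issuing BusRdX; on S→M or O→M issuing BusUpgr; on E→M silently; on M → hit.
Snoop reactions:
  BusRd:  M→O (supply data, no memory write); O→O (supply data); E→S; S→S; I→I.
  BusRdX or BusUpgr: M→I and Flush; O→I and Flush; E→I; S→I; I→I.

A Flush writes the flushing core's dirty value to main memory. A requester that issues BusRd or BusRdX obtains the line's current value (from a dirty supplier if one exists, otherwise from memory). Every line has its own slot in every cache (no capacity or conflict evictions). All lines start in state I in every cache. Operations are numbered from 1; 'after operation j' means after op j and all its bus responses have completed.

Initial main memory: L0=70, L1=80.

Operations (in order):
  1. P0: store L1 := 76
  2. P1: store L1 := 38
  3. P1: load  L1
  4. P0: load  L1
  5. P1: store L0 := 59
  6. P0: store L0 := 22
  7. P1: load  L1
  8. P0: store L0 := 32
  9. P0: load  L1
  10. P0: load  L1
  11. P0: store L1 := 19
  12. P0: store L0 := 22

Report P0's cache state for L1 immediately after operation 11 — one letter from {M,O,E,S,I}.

  op1 P0: store L1 := 76 → M/I on L1; bus BusRdX; mem=80
  op2 P1: store L1 := 38 → I/M on L1; bus BusRdX Flush; mem=76
  op3 P1: load  L1 → I/M on L1; bus (none); mem=76
  op4 P0: load  L1 → S/O on L1; bus BusRd; mem=76
  op5 P1: store L0 := 59 → I/M on L0; bus BusRdX; mem=70
  op6 P0: store L0 := 22 → M/I on L0; bus BusRdX Flush; mem=59
  op7 P1: load  L1 → S/O on L1; bus (none); mem=76
  op8 P0: store L0 := 32 → M/I on L0; bus (none); mem=59
  op9 P0: load  L1 → S/O on L1; bus (none); mem=76
  op10 P0: load  L1 → S/O on L1; bus (none); mem=76
  op11 P0: store L1 := 19 → M/I on L1; bus BusUpgr Flush; mem=38
  op12 P0: store L0 := 22 → M/I on L0; bus (none); mem=59

state = M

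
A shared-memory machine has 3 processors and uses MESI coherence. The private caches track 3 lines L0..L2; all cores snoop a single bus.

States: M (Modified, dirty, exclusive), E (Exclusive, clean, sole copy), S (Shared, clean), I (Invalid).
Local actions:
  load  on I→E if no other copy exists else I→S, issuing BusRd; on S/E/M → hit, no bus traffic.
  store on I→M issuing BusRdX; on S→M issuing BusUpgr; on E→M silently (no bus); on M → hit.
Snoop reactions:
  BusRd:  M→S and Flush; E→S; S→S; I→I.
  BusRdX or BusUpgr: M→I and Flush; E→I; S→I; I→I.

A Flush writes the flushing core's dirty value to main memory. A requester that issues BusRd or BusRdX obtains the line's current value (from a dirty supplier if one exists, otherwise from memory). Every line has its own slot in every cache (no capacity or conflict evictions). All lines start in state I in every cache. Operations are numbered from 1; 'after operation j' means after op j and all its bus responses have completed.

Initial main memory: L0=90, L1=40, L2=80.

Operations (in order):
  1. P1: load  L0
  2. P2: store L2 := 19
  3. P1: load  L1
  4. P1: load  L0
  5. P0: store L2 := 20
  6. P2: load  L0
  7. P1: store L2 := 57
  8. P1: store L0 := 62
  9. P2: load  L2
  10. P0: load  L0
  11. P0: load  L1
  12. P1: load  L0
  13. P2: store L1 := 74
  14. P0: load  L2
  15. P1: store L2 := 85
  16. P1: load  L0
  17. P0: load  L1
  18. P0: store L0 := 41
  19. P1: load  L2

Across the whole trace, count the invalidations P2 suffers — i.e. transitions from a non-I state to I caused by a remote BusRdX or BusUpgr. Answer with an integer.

invalidations = 3

1. P1: load  L0  bus=[BusRd]  L0: P0=I P1=E P2=I  mem[L0]=90
2. P2: store L2 := 19  bus=[BusRdX]  L2: P0=I P1=I P2=M  mem[L2]=80
3. P1: load  L1  bus=[BusRd]  L1: P0=I P1=E P2=I  mem[L1]=40
4. P1: load  L0  bus=[-]  L0: P0=I P1=E P2=I  mem[L0]=90
5. P0: store L2 := 20  bus=[BusRdX,Flush]  L2: P0=M P1=I P2=I  mem[L2]=19
6. P2: load  L0  bus=[BusRd]  L0: P0=I P1=S P2=S  mem[L0]=90
7. P1: store L2 := 57  bus=[BusRdX,Flush]  L2: P0=I P1=M P2=I  mem[L2]=20
8. P1: store L0 := 62  bus=[BusUpgr]  L0: P0=I P1=M P2=I  mem[L0]=90
9. P2: load  L2  bus=[BusRd,Flush]  L2: P0=I P1=S P2=S  mem[L2]=57
10. P0: load  L0  bus=[BusRd,Flush]  L0: P0=S P1=S P2=I  mem[L0]=62
11. P0: load  L1  bus=[BusRd]  L1: P0=S P1=S P2=I  mem[L1]=40
12. P1: load  L0  bus=[-]  L0: P0=S P1=S P2=I  mem[L0]=62
13. P2: store L1 := 74  bus=[BusRdX]  L1: P0=I P1=I P2=M  mem[L1]=40
14. P0: load  L2  bus=[BusRd]  L2: P0=S P1=S P2=S  mem[L2]=57
15. P1: store L2 := 85  bus=[BusUpgr]  L2: P0=I P1=M P2=I  mem[L2]=57
16. P1: load  L0  bus=[-]  L0: P0=S P1=S P2=I  mem[L0]=62
17. P0: load  L1  bus=[BusRd,Flush]  L1: P0=S P1=I P2=S  mem[L1]=74
18. P0: store L0 := 41  bus=[BusUpgr]  L0: P0=M P1=I P2=I  mem[L0]=62
19. P1: load  L2  bus=[-]  L2: P0=I P1=M P2=I  mem[L2]=57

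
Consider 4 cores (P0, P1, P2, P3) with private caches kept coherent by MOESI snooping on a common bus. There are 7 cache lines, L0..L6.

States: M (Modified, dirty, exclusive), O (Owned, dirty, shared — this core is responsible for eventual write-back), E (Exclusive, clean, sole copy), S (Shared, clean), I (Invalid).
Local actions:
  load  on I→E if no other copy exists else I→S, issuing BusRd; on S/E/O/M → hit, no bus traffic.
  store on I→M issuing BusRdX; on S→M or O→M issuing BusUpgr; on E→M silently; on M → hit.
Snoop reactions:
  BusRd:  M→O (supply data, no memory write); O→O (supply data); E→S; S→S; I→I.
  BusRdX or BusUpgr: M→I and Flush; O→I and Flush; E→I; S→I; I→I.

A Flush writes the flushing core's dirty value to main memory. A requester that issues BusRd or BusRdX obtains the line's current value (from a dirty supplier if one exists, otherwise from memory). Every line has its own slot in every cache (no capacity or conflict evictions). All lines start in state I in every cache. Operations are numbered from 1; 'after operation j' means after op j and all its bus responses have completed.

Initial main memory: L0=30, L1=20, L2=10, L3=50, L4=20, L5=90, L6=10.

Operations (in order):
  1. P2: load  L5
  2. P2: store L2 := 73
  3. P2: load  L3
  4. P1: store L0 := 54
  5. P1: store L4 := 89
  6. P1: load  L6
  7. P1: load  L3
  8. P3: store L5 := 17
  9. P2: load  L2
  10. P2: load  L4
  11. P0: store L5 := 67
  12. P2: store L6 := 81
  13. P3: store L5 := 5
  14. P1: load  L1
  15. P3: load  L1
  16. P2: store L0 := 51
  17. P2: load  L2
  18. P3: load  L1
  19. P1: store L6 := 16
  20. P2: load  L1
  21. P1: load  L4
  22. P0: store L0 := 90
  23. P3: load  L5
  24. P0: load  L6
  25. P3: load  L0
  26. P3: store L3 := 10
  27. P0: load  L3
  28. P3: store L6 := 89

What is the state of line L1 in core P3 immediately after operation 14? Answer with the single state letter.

  op1 P2: load  L5 → I/I/E/I on L5; bus BusRd; mem=90
  op2 P2: store L2 := 73 → I/I/M/I on L2; bus BusRdX; mem=10
  op3 P2: load  L3 → I/I/E/I on L3; bus BusRd; mem=50
  op4 P1: store L0 := 54 → I/M/I/I on L0; bus BusRdX; mem=30
  op5 P1: store L4 := 89 → I/M/I/I on L4; bus BusRdX; mem=20
  op6 P1: load  L6 → I/E/I/I on L6; bus BusRd; mem=10
  op7 P1: load  L3 → I/S/S/I on L3; bus BusRd; mem=50
  op8 P3: store L5 := 17 → I/I/I/M on L5; bus BusRdX; mem=90
  op9 P2: load  L2 → I/I/M/I on L2; bus (none); mem=10
  op10 P2: load  L4 → I/O/S/I on L4; bus BusRd; mem=20
  op11 P0: store L5 := 67 → M/I/I/I on L5; bus BusRdX Flush; mem=17
  op12 P2: store L6 := 81 → I/I/M/I on L6; bus BusRdX; mem=10
  op13 P3: store L5 := 5 → I/I/I/M on L5; bus BusRdX Flush; mem=67
  op14 P1: load  L1 → I/E/I/I on L1; bus BusRd; mem=20
  op15 P3: load  L1 → I/S/I/S on L1; bus BusRd; mem=20
  op16 P2: store L0 := 51 → I/I/M/I on L0; bus BusRdX Flush; mem=54
  op17 P2: load  L2 → I/I/M/I on L2; bus (none); mem=10
  op18 P3: load  L1 → I/S/I/S on L1; bus (none); mem=20
  op19 P1: store L6 := 16 → I/M/I/I on L6; bus BusRdX Flush; mem=81
  op20 P2: load  L1 → I/S/S/S on L1; bus BusRd; mem=20
  op21 P1: load  L4 → I/O/S/I on L4; bus (none); mem=20
  op22 P0: store L0 := 90 → M/I/I/I on L0; bus BusRdX Flush; mem=51
  op23 P3: load  L5 → I/I/I/M on L5; bus (none); mem=67
  op24 P0: load  L6 → S/O/I/I on L6; bus BusRd; mem=81
  op25 P3: load  L0 → O/I/I/S on L0; bus BusRd; mem=51
  op26 P3: store L3 := 10 → I/I/I/M on L3; bus BusRdX; mem=50
  op27 P0: load  L3 → S/I/I/O on L3; bus BusRd; mem=50
  op28 P3: store L6 := 89 → I/I/I/M on L6; bus BusRdX Flush; mem=16

state = I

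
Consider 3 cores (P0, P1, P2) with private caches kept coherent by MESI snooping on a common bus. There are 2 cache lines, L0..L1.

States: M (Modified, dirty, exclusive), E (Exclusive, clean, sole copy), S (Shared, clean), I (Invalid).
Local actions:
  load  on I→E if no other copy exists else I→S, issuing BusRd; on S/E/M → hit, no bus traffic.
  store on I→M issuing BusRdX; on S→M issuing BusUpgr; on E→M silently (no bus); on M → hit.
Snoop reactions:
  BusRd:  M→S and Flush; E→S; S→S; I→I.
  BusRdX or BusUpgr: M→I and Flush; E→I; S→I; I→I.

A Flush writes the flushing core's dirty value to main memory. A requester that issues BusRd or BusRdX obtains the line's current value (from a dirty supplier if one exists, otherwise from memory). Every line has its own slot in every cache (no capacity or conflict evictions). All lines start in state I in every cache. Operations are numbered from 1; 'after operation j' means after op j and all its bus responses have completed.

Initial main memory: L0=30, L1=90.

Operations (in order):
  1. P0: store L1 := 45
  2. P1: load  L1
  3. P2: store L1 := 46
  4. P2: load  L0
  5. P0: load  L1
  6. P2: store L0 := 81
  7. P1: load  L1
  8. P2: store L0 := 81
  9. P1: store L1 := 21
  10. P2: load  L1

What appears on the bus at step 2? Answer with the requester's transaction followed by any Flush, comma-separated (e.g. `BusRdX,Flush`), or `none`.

[1] P0: store L1 := 45 | P0:M(45), P1:I, P2:I | bus: BusRdX
[2] P1: load  L1 | P0:S(45), P1:S(45), P2:I | bus: BusRd,Flush
[3] P2: store L1 := 46 | P0:I, P1:I, P2:M(46) | bus: BusRdX
[4] P2: load  L0 | P0:I, P1:I, P2:E(30) | bus: BusRd
[5] P0: load  L1 | P0:S(46), P1:I, P2:S(46) | bus: BusRd,Flush
[6] P2: store L0 := 81 | P0:I, P1:I, P2:M(81) | bus: none
[7] P1: load  L1 | P0:S(46), P1:S(46), P2:S(46) | bus: BusRd
[8] P2: store L0 := 81 | P0:I, P1:I, P2:M(81) | bus: none
[9] P1: store L1 := 21 | P0:I, P1:M(21), P2:I | bus: BusUpgr
[10] P2: load  L1 | P0:I, P1:S(21), P2:S(21) | bus: BusRd,Flush

bus = BusRd,Flush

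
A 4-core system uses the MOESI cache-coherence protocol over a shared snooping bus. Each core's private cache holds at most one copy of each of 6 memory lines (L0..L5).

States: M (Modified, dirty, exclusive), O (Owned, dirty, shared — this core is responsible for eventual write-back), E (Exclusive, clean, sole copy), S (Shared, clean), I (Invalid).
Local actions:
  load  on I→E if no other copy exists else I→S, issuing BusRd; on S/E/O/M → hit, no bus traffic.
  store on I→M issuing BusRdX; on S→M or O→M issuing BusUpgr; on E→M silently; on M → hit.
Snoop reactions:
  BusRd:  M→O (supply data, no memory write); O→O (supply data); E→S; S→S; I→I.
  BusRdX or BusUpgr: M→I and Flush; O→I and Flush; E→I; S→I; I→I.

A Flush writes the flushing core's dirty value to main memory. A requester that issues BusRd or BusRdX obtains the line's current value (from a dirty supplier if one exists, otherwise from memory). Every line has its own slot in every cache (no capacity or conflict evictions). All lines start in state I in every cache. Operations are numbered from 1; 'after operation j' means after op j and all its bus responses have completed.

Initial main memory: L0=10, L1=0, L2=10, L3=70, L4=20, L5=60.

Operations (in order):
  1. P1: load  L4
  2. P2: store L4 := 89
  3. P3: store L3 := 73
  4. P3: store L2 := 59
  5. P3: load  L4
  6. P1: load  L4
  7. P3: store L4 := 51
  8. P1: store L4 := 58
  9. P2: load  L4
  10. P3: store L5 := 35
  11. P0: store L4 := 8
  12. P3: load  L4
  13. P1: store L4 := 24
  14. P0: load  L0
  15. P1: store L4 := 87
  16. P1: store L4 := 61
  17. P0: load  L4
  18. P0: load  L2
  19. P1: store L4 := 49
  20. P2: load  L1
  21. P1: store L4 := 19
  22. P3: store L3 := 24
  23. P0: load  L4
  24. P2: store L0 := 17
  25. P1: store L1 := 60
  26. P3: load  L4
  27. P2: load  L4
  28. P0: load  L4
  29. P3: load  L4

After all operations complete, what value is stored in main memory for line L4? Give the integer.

step 1: P1: load  L4  ⟶  IEII  (L4)  txn=BusRd  M[L4]=20
step 2: P2: store L4 := 89  ⟶  IIMI  (L4)  txn=BusRdX  M[L4]=20
step 3: P3: store L3 := 73  ⟶  IIIM  (L3)  txn=BusRdX  M[L3]=70
step 4: P3: store L2 := 59  ⟶  IIIM  (L2)  txn=BusRdX  M[L2]=10
step 5: P3: load  L4  ⟶  IIOS  (L4)  txn=BusRd  M[L4]=20
step 6: P1: load  L4  ⟶  ISOS  (L4)  txn=BusRd  M[L4]=20
step 7: P3: store L4 := 51  ⟶  IIIM  (L4)  txn=BusUpgr+Flush  M[L4]=89
step 8: P1: store L4 := 58  ⟶  IMII  (L4)  txn=BusRdX+Flush  M[L4]=51
step 9: P2: load  L4  ⟶  IOSI  (L4)  txn=BusRd  M[L4]=51
step 10: P3: store L5 := 35  ⟶  IIIM  (L5)  txn=BusRdX  M[L5]=60
step 11: P0: store L4 := 8  ⟶  MIII  (L4)  txn=BusRdX+Flush  M[L4]=58
step 12: P3: load  L4  ⟶  OIIS  (L4)  txn=BusRd  M[L4]=58
step 13: P1: store L4 := 24  ⟶  IMII  (L4)  txn=BusRdX+Flush  M[L4]=8
step 14: P0: load  L0  ⟶  EIII  (L0)  txn=BusRd  M[L0]=10
step 15: P1: store L4 := 87  ⟶  IMII  (L4)  txn=∅  M[L4]=8
step 16: P1: store L4 := 61  ⟶  IMII  (L4)  txn=∅  M[L4]=8
step 17: P0: load  L4  ⟶  SOII  (L4)  txn=BusRd  M[L4]=8
step 18: P0: load  L2  ⟶  SIIO  (L2)  txn=BusRd  M[L2]=10
step 19: P1: store L4 := 49  ⟶  IMII  (L4)  txn=BusUpgr  M[L4]=8
step 20: P2: load  L1  ⟶  IIEI  (L1)  txn=BusRd  M[L1]=0
step 21: P1: store L4 := 19  ⟶  IMII  (L4)  txn=∅  M[L4]=8
step 22: P3: store L3 := 24  ⟶  IIIM  (L3)  txn=∅  M[L3]=70
step 23: P0: load  L4  ⟶  SOII  (L4)  txn=BusRd  M[L4]=8
step 24: P2: store L0 := 17  ⟶  IIMI  (L0)  txn=BusRdX  M[L0]=10
step 25: P1: store L1 := 60  ⟶  IMII  (L1)  txn=BusRdX  M[L1]=0
step 26: P3: load  L4  ⟶  SOIS  (L4)  txn=BusRd  M[L4]=8
step 27: P2: load  L4  ⟶  SOSS  (L4)  txn=BusRd  M[L4]=8
step 28: P0: load  L4  ⟶  SOSS  (L4)  txn=∅  M[L4]=8
step 29: P3: load  L4  ⟶  SOSS  (L4)  txn=∅  M[L4]=8

memory[L4] = 8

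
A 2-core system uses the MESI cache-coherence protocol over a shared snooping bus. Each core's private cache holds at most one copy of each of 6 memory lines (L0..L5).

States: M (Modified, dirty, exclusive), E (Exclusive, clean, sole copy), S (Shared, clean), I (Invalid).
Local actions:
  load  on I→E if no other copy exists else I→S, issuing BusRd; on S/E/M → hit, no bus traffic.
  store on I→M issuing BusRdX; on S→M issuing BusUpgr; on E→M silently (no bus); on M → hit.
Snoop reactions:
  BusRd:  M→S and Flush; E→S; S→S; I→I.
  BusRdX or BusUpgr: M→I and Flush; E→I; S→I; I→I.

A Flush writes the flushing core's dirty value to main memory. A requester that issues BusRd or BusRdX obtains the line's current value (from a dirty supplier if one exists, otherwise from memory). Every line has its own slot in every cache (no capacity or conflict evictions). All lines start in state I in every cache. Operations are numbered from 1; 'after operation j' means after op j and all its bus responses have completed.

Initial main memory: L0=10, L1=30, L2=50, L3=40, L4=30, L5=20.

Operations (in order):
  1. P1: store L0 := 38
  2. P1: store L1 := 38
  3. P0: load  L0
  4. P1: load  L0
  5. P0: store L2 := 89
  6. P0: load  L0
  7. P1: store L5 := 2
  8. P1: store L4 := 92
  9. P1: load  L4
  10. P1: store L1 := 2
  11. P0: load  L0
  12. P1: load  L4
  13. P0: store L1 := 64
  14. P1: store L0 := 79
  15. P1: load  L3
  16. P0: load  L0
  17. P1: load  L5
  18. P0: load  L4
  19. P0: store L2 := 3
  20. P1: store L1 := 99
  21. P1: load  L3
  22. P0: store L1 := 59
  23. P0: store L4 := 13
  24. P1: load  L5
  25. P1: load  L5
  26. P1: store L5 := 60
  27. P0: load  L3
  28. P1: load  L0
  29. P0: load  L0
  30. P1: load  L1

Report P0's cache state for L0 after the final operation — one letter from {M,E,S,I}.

[1] P1: store L0 := 38 | P0:I, P1:M(38) | bus: BusRdX
[2] P1: store L1 := 38 | P0:I, P1:M(38) | bus: BusRdX
[3] P0: load  L0 | P0:S(38), P1:S(38) | bus: BusRd,Flush
[4] P1: load  L0 | P0:S(38), P1:S(38) | bus: none
[5] P0: store L2 := 89 | P0:M(89), P1:I | bus: BusRdX
[6] P0: load  L0 | P0:S(38), P1:S(38) | bus: none
[7] P1: store L5 := 2 | P0:I, P1:M(2) | bus: BusRdX
[8] P1: store L4 := 92 | P0:I, P1:M(92) | bus: BusRdX
[9] P1: load  L4 | P0:I, P1:M(92) | bus: none
[10] P1: store L1 := 2 | P0:I, P1:M(2) | bus: none
[11] P0: load  L0 | P0:S(38), P1:S(38) | bus: none
[12] P1: load  L4 | P0:I, P1:M(92) | bus: none
[13] P0: store L1 := 64 | P0:M(64), P1:I | bus: BusRdX,Flush
[14] P1: store L0 := 79 | P0:I, P1:M(79) | bus: BusUpgr
[15] P1: load  L3 | P0:I, P1:E(40) | bus: BusRd
[16] P0: load  L0 | P0:S(79), P1:S(79) | bus: BusRd,Flush
[17] P1: load  L5 | P0:I, P1:M(2) | bus: none
[18] P0: load  L4 | P0:S(92), P1:S(92) | bus: BusRd,Flush
[19] P0: store L2 := 3 | P0:M(3), P1:I | bus: none
[20] P1: store L1 := 99 | P0:I, P1:M(99) | bus: BusRdX,Flush
[21] P1: load  L3 | P0:I, P1:E(40) | bus: none
[22] P0: store L1 := 59 | P0:M(59), P1:I | bus: BusRdX,Flush
[23] P0: store L4 := 13 | P0:M(13), P1:I | bus: BusUpgr
[24] P1: load  L5 | P0:I, P1:M(2) | bus: none
[25] P1: load  L5 | P0:I, P1:M(2) | bus: none
[26] P1: store L5 := 60 | P0:I, P1:M(60) | bus: none
[27] P0: load  L3 | P0:S(40), P1:S(40) | bus: BusRd
[28] P1: load  L0 | P0:S(79), P1:S(79) | bus: none
[29] P0: load  L0 | P0:S(79), P1:S(79) | bus: none
[30] P1: load  L1 | P0:S(59), P1:S(59) | bus: BusRd,Flush

state = S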